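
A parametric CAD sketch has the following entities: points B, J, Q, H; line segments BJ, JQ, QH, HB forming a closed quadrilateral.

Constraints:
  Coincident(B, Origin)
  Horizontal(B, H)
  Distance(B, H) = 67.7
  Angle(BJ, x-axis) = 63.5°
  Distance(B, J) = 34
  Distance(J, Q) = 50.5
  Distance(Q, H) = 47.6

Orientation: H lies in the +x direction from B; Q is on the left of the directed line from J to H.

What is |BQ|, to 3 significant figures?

78.6

Checks: |JQ| = 50.50 ✓; |QH| = 47.60 ✓.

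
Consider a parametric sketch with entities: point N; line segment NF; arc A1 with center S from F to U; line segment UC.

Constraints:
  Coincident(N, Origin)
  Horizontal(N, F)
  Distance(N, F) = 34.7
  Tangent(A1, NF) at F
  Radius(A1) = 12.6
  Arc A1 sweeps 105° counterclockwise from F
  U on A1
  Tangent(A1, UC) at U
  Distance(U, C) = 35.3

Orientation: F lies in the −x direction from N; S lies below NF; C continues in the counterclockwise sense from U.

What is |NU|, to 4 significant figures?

49.48

N is at the origin; N and F share the same y with |NF| = 34.7 and F on the −x side, so F = (-34.70, 0.000). Since A1 is tangent to NF there, SF ⟂ NF, so S = F + (0, -12.6) = (-34.70, -12.60). On A1, F sits at bearing 90° from S; a 105° counterclockwise sweep puts U at bearing 195°, so U = S + 12.6·(cos 195°, sin 195°) = (-46.87, -15.86). Then |NU| = |U − N| = 49.48.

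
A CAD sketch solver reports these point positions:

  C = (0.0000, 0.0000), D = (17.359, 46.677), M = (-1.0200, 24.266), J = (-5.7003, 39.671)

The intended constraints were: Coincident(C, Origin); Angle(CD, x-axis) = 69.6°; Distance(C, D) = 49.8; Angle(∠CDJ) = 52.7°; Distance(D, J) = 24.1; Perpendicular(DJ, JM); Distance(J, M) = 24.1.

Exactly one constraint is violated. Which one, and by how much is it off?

Distance(J, M) = 24.1 — off by 8.00.

C = (0.00, 0.00) ✓; CD at 69.60° ✓; |CD| = 49.80 ✓; ∠CDJ = 52.70° ✓; |DJ| = 24.10 ✓; ∠(DJ, JM) = 90.00° ✓; |JM| = 16.10 ✗.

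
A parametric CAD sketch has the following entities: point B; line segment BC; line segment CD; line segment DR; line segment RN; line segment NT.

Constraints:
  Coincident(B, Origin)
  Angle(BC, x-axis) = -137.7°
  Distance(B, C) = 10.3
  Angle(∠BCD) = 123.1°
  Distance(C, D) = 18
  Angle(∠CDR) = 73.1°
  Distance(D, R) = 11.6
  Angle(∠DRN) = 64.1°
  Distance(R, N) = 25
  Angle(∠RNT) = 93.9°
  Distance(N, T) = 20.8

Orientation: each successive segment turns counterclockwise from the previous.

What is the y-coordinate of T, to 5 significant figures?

-19.687

B is at the origin; BC runs at -137.7° with length 10.3, so C = (-7.6182, -6.9320). ∠BCD = 123.1° gives CD at -80.800° from the x-axis; with |CD| = 18.0, D = (-4.7403, -24.700). ∠CDR = 73.1° gives DR at 26.100° from the x-axis; with |DR| = 11.6, R = (5.6768, -19.597). ∠DRN = 64.1° gives RN at 142.00° from the x-axis; with |RN| = 25.0, N = (-14.023, -4.2057). ∠RNT = 93.9° gives NT at -131.90° from the x-axis; with |NT| = 20.8, T = (-27.914, -19.687). So T.y = -19.687.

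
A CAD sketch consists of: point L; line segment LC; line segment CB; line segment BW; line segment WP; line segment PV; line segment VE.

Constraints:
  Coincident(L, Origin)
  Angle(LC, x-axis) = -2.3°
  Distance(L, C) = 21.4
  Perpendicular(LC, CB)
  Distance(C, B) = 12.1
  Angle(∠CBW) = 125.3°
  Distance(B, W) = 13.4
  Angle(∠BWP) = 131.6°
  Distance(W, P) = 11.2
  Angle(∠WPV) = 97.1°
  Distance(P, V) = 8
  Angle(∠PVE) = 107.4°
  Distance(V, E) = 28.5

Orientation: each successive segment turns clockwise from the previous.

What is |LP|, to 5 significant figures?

17.311

∠CBW = 125.3° gives BW at -147.00° from the x-axis; with |BW| = 13.4, W = (9.6590, -20.247). ∠BWP = 131.6° gives WP at 164.60° from the x-axis; with |WP| = 11.2, P = (-1.1389, -17.273). Then |LP| = |P − L| = 17.311.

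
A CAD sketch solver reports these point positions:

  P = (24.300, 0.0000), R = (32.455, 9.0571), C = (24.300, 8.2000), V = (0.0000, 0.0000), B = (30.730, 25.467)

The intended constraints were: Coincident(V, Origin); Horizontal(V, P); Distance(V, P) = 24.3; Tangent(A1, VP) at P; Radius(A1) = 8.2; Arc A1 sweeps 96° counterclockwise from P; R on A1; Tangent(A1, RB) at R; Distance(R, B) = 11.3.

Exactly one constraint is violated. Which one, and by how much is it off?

Distance(R, B) = 11.3 — off by 5.20.

V = (0.00, 0.00) ✓; V.y = 0.00, P.y = 0.00 ✓; |VP| = 24.30 ✓; ∠(CP, PV) = 90.00° ✓; |CP| = 8.200 ✓; bearing(C→R) − bearing(C→P) = 96.00° ✓; |CR| = 8.200 ✓; ∠(CR, RB) = 90.00° ✓; |RB| = 16.50 ✗.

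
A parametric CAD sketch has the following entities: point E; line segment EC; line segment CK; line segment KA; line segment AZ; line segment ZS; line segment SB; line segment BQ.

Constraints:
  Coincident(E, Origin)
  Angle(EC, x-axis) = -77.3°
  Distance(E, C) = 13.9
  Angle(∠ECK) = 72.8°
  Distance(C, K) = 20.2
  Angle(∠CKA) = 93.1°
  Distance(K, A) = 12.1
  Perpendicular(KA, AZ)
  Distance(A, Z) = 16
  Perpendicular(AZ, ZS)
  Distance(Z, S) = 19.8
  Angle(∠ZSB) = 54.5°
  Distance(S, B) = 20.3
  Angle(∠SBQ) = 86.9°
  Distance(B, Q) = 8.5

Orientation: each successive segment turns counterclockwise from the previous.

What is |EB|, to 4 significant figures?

19.20

E is at the origin; EC runs at -77.3° with length 13.9, so C = (3.056, -13.56). ∠ECK = 72.8° gives CK at 29.90° from the x-axis; with |CK| = 20.2, K = (20.57, -3.490). ∠CKA = 93.1° gives KA at 116.8° from the x-axis; with |KA| = 12.1, A = (15.11, 7.310). KA ⟂ AZ, so AZ runs at -153.2°; with |AZ| = 16.0, Z = (0.8302, 0.09577). AZ ⟂ ZS, so ZS runs at -63.20°; with |ZS| = 19.8, S = (9.758, -17.58). ∠ZSB = 54.5° gives SB at 62.30° from the x-axis; with |SB| = 20.3, B = (19.19, 0.3961). Then |EB| = |B − E| = 19.20.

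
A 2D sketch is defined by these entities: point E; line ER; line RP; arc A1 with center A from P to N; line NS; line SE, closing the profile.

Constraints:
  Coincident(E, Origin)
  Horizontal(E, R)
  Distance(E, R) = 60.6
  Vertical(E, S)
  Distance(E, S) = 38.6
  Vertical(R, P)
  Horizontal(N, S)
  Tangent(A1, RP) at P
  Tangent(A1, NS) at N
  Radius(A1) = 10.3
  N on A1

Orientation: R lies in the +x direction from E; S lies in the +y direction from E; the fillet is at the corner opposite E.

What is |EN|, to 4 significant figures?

63.40

The virtual corner opposite E is at (60.60, 38.60). Tangency of A1 to RP means the radius AP is perpendicular to RP and A1 meets NS tangentially, so AN is at right angles to NS, with radius 10.3, so the center A sits 10.3 in from both sides at A = (50.30, 28.30). That places the tangent points at P = (60.60, 28.30) on RP and N = (50.30, 38.60) on NS. Then |EN| = |N − E| = 63.40.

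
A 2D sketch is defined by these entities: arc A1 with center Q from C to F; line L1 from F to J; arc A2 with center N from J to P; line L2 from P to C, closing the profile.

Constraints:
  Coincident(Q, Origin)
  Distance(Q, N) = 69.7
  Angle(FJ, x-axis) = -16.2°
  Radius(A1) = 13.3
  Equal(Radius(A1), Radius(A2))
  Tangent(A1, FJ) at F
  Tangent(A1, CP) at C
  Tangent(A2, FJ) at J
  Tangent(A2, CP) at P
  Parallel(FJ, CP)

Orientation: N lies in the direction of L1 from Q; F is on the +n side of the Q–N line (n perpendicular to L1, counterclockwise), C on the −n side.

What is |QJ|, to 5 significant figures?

70.958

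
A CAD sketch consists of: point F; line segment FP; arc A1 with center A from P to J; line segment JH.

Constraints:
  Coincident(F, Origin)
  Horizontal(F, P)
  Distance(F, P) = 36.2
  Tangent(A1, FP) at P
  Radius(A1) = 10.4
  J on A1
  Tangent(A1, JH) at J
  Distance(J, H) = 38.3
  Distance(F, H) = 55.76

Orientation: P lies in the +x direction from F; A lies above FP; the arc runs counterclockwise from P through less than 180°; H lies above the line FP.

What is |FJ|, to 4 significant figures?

47.86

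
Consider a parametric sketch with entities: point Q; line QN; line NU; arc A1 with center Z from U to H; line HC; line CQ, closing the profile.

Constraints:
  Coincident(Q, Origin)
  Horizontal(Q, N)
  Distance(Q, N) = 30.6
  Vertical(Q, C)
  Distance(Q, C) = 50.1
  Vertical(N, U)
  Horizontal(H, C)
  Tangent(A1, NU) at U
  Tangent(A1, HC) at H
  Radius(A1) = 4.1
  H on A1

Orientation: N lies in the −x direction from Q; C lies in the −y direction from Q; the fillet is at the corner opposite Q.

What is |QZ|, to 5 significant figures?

53.087

Q is at the origin; QN is horizontal with |QN| = 30.6 and N on the −x side, so N = (-30.600, 0.0000). Q and C share the same x with |QC| = 50.1 and C on the −y side, so C = (0.0000, -50.100). The virtual corner opposite Q is at (-30.600, -50.100). A1 meets NU tangentially, so ZU is at right angles to NU and tangency of A1 to HC means the radius ZH is perpendicular to HC, with radius 4.1, so the center Z sits 4.1 in from both sides at Z = (-26.500, -46.000). Then |QZ| = |Z − Q| = 53.087.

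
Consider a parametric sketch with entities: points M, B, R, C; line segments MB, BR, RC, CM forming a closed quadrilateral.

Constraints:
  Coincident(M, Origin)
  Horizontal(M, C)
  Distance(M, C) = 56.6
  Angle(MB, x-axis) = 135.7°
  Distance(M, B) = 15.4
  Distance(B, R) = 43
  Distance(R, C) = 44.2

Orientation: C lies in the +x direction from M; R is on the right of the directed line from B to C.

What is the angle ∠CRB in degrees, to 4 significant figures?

103.5°

Checks: |BR| = 43.00 ✓; |RC| = 44.20 ✓.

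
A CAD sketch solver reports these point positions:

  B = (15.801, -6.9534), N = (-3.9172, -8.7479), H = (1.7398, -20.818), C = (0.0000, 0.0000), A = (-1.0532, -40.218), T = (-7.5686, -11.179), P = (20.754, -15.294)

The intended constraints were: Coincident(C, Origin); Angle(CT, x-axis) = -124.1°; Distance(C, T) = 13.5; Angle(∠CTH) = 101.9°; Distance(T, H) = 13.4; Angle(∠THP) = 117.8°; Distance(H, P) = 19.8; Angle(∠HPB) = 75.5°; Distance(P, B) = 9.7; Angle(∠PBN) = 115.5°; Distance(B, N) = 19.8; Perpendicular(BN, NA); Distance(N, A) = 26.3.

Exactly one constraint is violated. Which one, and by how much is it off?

Distance(N, A) = 26.3 — off by 5.30.

C = (0.00, 0.00) ✓; CT at -124.1° ✓; |CT| = 13.50 ✓; ∠CTH = 101.9° ✓; |TH| = 13.40 ✓; ∠THP = 117.8° ✓; |HP| = 19.80 ✓; ∠HPB = 75.50° ✓; |PB| = 9.700 ✓; ∠PBN = 115.5° ✓; |BN| = 19.80 ✓; ∠(BN, NA) = 90.00° ✓; |NA| = 31.60 ✗.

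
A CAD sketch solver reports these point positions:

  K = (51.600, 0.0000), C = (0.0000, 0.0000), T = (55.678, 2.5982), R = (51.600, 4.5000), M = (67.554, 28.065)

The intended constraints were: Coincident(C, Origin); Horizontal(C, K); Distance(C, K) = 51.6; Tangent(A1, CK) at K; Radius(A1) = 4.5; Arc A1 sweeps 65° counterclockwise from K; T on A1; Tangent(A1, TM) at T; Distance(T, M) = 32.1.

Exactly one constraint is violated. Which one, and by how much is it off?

Distance(T, M) = 32.1 — off by 4.00.

C = (0.00, 0.00) ✓; C.y = 0.00, K.y = 0.00 ✓; |CK| = 51.60 ✓; ∠(RK, KC) = 90.00° ✓; |RK| = 4.500 ✓; bearing(R→T) − bearing(R→K) = 65.00° ✓; |RT| = 4.500 ✓; ∠(RT, TM) = 90.00° ✓; |TM| = 28.10 ✗.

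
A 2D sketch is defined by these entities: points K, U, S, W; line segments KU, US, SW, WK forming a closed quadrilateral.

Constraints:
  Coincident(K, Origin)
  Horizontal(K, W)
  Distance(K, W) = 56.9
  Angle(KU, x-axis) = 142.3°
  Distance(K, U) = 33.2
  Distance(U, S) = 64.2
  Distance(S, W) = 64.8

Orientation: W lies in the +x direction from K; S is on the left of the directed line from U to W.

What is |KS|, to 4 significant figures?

62.90

Checks: |US| = 64.20 ✓; |SW| = 64.80 ✓.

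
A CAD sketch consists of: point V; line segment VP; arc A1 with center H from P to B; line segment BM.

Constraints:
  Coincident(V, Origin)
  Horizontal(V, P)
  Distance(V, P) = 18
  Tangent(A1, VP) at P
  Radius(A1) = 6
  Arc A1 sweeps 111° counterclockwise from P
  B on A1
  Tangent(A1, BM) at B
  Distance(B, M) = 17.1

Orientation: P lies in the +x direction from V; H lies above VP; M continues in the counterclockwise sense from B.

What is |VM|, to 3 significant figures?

29.8

V is at the origin; V and P share the same y with |VP| = 18.0 and P on the +x side, so P = (18.0, 0.00). The tangent condition forces HP to be normal to VP, so H = P + (0, 6) = (18.0, 6.00). On A1, P sits at bearing -90° from H; a 111° counterclockwise sweep puts B at bearing 21°, so B = H + 6.0·(cos 21°, sin 21°) = (23.6, 8.15). A1 meets BM tangentially, so HB is at right angles to BM, so BM runs along (−sin 21°, cos 21°); with |BM| = 17.1, M = (17.5, 24.1). Then |VM| = |M − V| = 29.8.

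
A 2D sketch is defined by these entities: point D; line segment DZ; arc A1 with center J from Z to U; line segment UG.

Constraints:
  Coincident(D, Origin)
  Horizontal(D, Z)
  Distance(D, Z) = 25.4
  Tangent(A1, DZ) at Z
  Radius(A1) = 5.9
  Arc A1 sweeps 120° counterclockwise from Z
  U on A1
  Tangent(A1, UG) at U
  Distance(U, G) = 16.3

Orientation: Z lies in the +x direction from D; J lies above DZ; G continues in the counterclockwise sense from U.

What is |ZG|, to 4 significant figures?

23.17

On A1, Z sits at bearing -90° from J; a 120° counterclockwise sweep puts U at bearing 30°, so U = J + 5.9·(cos 30°, sin 30°) = (30.51, 8.850). Tangency of A1 to UG means the radius JU is perpendicular to UG, so UG runs along (−sin 30°, cos 30°); with |UG| = 16.3, G = (22.36, 22.97). Then |ZG| = |G − Z| = 23.17.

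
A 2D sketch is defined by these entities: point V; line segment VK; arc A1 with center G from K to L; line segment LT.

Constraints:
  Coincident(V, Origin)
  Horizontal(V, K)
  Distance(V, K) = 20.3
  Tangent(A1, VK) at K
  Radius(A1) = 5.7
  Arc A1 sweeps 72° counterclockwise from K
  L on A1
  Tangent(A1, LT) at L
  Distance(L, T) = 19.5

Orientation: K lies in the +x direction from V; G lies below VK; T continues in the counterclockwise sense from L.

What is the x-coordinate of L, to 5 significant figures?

14.879

The tangent condition forces GK to be normal to VK, so G = K + (0, -5.7) = (20.300, -5.7000). On A1, K sits at bearing 90° from G; a 72° counterclockwise sweep puts L at bearing 162°, so L = G + 5.7·(cos 162°, sin 162°) = (14.879, -3.9386). So L.x = 14.879.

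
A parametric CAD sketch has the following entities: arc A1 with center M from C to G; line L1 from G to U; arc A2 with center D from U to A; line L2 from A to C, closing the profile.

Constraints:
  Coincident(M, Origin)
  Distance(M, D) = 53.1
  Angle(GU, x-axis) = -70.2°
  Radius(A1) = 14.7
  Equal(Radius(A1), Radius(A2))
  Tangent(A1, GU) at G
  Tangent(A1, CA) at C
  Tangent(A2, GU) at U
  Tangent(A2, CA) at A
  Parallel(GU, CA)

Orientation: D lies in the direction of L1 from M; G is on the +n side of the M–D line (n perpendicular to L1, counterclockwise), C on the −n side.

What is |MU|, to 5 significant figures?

55.097

The slot axis is L1's direction at -70.2°, so u = (cos -70.2°, sin -70.2°) = (0.33874, -0.94088) and n = (−sin -70.2°, cos -70.2°) = (0.94088, 0.33874). M is at the origin and D lies 53.1 along u from M, so D = 53.1·u = (17.987, -49.961). Tangency of A1 to both parallel lines with radius 14.7 puts G and C at M ± 14.7·n: G = (13.831, 4.9794), C = (-13.831, -4.9794). Equal radii place U and A the same way about D: U = D + 14.7·n = (31.818, -44.981), A = D − 14.7·n = (4.1560, -54.940). Then |MU| = |U − M| = 55.097.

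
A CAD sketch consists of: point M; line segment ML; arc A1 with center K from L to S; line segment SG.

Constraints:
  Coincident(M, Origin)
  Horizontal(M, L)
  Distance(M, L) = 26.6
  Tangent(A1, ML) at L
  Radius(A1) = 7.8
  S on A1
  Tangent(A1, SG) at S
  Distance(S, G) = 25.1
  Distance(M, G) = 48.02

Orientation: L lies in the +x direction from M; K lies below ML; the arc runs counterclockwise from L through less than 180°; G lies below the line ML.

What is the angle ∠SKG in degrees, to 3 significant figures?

72.7°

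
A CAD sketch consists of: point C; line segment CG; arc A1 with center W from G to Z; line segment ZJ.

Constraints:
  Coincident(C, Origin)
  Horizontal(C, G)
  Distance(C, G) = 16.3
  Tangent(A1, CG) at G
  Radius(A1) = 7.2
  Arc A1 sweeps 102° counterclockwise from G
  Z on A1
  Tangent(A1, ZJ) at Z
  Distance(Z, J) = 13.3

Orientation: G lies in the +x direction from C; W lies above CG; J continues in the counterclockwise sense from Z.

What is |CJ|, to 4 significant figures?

29.91

On A1, G sits at bearing -90° from W; a 102° counterclockwise sweep puts Z at bearing 12°, so Z = W + 7.2·(cos 12°, sin 12°) = (23.34, 8.697). Since A1 is tangent to ZJ there, WZ ⟂ ZJ, so ZJ runs along (−sin 12°, cos 12°); with |ZJ| = 13.3, J = (20.58, 21.71). Then |CJ| = |J − C| = 29.91.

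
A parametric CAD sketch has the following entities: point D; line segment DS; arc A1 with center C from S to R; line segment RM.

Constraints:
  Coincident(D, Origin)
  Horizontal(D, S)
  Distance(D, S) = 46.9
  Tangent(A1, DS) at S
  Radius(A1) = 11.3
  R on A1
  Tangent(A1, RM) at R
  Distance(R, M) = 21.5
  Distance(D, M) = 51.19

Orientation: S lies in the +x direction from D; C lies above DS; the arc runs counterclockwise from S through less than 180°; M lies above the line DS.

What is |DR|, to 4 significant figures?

57.86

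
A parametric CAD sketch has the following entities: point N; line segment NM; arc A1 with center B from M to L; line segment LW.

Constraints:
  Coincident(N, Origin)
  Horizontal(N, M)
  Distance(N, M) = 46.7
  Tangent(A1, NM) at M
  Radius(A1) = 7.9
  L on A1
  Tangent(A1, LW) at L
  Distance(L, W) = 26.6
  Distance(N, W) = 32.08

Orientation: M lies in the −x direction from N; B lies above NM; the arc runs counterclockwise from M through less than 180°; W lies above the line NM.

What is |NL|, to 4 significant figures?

40.92

N is at the origin; N and M share the same y with |NM| = 46.7 and M on the −x side, so M = (-46.70, 0.000). Since A1 is tangent to NM there, BM ⟂ NM, so B = M + (0, 7.9) = (-46.70, 7.900). Since BL ⟂ LW (tangency), |BW| = √(7.9² + 26.6²) = 27.75 regardless of where L sits on A1. So W lies on both circle(N, 32.08) and circle(B, 27.75); the above-NM intersection is W = (-23.01, 22.35). L is the foot of the tangent from W: L = (-40.84, 2.606).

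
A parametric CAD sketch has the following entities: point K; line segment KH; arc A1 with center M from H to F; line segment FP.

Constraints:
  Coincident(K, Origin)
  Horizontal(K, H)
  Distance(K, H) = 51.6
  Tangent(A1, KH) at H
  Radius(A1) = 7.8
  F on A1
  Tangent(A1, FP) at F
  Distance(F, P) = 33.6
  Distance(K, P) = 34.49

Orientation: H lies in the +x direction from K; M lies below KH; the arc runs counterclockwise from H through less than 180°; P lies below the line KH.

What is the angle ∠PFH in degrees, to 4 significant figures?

157.3°

Checks: |MF| = 7.800 ✓; ∠(MF, FP) = 90.00° ✓; |FP| = 33.60 ✓; |KP| = 34.49 ✓.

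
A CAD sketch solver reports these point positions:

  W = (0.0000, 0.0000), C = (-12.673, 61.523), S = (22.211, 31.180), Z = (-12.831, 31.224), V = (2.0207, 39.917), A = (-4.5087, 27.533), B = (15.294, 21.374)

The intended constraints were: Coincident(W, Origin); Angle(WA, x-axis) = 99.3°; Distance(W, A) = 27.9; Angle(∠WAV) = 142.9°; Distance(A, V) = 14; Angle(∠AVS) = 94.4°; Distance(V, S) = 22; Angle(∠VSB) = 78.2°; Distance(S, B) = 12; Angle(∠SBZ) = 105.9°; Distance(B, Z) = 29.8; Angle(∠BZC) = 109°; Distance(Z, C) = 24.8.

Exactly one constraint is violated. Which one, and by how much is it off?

Distance(Z, C) = 24.8 — off by 5.50.

W = (0.00, 0.00) ✓; WA at 99.30° ✓; |WA| = 27.90 ✓; ∠WAV = 142.9° ✓; |AV| = 14.00 ✓; ∠AVS = 94.40° ✓; |VS| = 22.00 ✓; ∠VSB = 78.20° ✓; |SB| = 12.00 ✓; ∠SBZ = 105.9° ✓; |BZ| = 29.80 ✓; ∠BZC = 109.0° ✓; |ZC| = 30.30 ✗.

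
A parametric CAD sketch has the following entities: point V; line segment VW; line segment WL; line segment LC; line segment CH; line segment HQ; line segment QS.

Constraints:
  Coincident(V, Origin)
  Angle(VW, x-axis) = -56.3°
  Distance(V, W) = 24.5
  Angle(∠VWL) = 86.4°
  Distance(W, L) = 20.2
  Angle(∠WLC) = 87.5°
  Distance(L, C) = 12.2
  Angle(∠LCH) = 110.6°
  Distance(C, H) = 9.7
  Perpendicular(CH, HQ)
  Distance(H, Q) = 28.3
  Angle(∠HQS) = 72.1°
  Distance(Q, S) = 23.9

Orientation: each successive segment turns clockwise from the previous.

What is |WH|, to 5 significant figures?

18.446

V is at the origin; VW runs at -56.3° with length 24.5, so W = (13.594, -20.383). ∠VWL = 86.4° gives WL at -149.90° from the x-axis; with |WL| = 20.2, L = (-3.8824, -30.513). ∠WLC = 87.5° gives LC at 117.60° from the x-axis; with |LC| = 12.2, C = (-9.5346, -19.702). ∠LCH = 110.6° gives CH at 48.200° from the x-axis; with |CH| = 9.7, H = (-3.0692, -12.471). Then |WH| = |H − W| = 18.446.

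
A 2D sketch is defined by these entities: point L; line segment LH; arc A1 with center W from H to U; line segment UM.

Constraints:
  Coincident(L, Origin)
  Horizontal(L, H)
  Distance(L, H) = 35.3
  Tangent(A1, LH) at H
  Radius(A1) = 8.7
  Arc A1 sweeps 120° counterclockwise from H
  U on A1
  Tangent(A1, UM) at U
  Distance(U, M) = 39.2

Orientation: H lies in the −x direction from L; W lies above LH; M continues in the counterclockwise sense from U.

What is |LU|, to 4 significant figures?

30.68

L is at the origin; L and H share the same y with |LH| = 35.3 and H on the −x side, so H = (-35.30, 0.000). Tangency of A1 to LH means the radius WH is perpendicular to LH, so W = H + (0, 8.7) = (-35.30, 8.700). On A1, H sits at bearing -90° from W; a 120° counterclockwise sweep puts U at bearing 30°, so U = W + 8.7·(cos 30°, sin 30°) = (-27.77, 13.05). Then |LU| = |U − L| = 30.68.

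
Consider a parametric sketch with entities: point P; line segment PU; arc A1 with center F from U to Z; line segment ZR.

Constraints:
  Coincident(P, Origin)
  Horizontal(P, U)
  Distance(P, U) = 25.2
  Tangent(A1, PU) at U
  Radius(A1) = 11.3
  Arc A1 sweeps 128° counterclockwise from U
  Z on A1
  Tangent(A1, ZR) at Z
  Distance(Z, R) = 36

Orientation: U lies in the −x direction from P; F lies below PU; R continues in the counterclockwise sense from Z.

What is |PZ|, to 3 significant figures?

38.7

Since A1 is tangent to PU there, FU ⟂ PU, so F = U + (0, -11.3) = (-25.2, -11.3). On A1, U sits at bearing 90° from F; a 128° counterclockwise sweep puts Z at bearing 218°, so Z = F + 11.3·(cos 218°, sin 218°) = (-34.1, -18.3). Then |PZ| = |Z − P| = 38.7.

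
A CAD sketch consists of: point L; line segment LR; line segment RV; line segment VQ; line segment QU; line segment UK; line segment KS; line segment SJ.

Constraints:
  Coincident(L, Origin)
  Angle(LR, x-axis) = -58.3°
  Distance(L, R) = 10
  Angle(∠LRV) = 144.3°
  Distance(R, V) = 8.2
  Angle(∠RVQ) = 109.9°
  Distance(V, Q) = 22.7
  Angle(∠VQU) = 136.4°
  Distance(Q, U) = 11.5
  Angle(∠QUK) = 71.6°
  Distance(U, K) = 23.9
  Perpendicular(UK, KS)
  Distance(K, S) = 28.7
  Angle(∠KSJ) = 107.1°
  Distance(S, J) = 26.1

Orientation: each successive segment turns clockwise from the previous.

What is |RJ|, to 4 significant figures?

36.89

UK ⟂ KS, so KS runs at -46.10°; with |KS| = 28.7, S = (9.791, -21.67). ∠KSJ = 107.1° gives SJ at -119.0° from the x-axis; with |SJ| = 26.1, J = (-2.863, -44.50). Then |RJ| = |J − R| = 36.89.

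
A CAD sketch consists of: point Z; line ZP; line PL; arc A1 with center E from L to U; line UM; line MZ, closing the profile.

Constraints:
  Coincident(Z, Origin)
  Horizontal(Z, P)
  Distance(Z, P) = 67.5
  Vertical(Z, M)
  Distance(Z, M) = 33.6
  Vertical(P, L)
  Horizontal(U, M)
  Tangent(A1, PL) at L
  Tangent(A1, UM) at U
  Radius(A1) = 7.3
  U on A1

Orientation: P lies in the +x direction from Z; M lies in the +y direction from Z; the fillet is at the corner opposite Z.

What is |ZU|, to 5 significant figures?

68.942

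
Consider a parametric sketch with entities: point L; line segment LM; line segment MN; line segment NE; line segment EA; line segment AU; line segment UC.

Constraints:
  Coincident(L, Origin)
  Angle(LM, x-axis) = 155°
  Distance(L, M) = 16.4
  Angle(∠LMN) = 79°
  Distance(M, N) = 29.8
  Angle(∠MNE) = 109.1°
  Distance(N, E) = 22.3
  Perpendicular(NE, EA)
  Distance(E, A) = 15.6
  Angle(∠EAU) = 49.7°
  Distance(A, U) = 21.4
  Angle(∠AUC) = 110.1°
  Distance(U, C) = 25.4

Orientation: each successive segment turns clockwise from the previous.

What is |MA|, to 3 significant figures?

34.4

L is at the origin; LM runs at 155.0° with length 16.4, so M = (-14.9, 6.93). ∠LMN = 79.0° gives MN at 54.0° from the x-axis; with |MN| = 29.8, N = (2.65, 31.0). ∠MNE = 109.1° gives NE at -16.9° from the x-axis; with |NE| = 22.3, E = (24.0, 24.6). The perpendicularity gives EA at right angles to NE, so EA runs at -107°; with |EA| = 15.6, A = (19.5, 9.63). Then |MA| = |A − M| = 34.4.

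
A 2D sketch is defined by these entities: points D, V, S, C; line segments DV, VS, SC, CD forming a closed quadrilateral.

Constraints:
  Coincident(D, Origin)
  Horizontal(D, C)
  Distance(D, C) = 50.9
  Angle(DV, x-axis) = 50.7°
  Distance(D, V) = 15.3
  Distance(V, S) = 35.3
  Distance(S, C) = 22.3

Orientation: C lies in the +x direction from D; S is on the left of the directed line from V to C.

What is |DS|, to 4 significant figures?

48.58

D is at the origin; DC is horizontal with |DC| = 50.9 and C in +x, so C = (50.9, 0). DV runs at 50.7° with |DV| = 15.3, so V = (9.691, 11.84). S is determined by |VS| = 35.3 and |SC| = 22.3 together: it lies at the intersection of circle(V, 35.3) and circle(C, 22.3). With |VC| = 42.88, the foot of the radical line on VC is 30.17 from V and the perpendicular offset is √(35.3² − 30.17²) = 18.33. Taking the left-of-VC solution: S = (43.75, 21.12).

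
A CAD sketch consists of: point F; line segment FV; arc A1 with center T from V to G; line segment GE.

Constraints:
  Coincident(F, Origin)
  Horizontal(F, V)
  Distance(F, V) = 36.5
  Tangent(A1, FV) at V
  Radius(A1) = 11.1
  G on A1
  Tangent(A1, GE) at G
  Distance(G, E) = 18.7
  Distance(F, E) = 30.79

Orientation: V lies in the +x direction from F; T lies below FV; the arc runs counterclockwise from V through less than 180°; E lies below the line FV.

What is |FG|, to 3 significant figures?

27.1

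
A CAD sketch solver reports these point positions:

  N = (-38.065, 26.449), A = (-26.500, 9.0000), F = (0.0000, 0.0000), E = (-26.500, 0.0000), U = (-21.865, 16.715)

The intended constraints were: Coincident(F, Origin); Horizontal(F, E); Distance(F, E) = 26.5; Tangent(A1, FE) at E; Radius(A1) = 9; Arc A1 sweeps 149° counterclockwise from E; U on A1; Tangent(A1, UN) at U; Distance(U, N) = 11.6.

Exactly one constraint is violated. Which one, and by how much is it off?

Distance(U, N) = 11.6 — off by 7.30.

F = (0.00, 0.00) ✓; F.y = 0.00, E.y = 0.00 ✓; |FE| = 26.50 ✓; ∠(AE, EF) = 90.00° ✓; |AE| = 9.000 ✓; bearing(A→U) − bearing(A→E) = 149.0° ✓; |AU| = 9.000 ✓; ∠(AU, UN) = 90.00° ✓; |UN| = 18.90 ✗.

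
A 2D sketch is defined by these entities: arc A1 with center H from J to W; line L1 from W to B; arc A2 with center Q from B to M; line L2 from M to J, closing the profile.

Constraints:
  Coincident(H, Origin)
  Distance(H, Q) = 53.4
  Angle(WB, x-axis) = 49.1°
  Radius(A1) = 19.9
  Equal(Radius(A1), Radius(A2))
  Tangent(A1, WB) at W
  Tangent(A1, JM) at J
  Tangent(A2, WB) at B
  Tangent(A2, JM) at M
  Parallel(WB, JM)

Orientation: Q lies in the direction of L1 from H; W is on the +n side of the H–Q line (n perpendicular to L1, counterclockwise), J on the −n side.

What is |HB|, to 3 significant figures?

57.0

The slot axis is L1's direction at 49.1°, so u = (cos 49.1°, sin 49.1°) = (0.655, 0.756) and n = (−sin 49.1°, cos 49.1°) = (-0.756, 0.655). H is at the origin and Q lies 53.4 along u from H, so Q = 53.4·u = (35.0, 40.4). Tangency of A1 to both parallel lines with radius 19.9 puts W and J at H ± 19.9·n: W = (-15.0, 13.0), J = (15.0, -13.0). Equal radii place B and M the same way about Q: B = Q + 19.9·n = (19.9, 53.4), M = Q − 19.9·n = (50.0, 27.3). Then |HB| = |B − H| = 57.0.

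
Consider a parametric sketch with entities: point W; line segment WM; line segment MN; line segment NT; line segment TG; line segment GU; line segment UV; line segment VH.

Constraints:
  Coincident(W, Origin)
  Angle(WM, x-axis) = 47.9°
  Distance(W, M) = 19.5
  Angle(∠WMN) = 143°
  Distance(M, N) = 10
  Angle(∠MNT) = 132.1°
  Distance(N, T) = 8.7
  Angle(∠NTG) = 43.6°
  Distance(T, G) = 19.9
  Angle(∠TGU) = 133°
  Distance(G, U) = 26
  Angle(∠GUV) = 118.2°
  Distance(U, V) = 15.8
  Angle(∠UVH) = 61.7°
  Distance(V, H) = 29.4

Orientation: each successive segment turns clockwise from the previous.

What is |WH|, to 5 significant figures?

27.214

W is at the origin; WM runs at 47.9° with length 19.5, so M = (13.073, 14.469). ∠WMN = 143.0° gives MN at 10.900° from the x-axis; with |MN| = 10.0, N = (22.893, 16.359). ∠MNT = 132.1° gives NT at -37.000° from the x-axis; with |NT| = 8.7, T = (29.841, 11.124). ∠NTG = 43.6° gives TG at -173.40° from the x-axis; with |TG| = 19.9, G = (10.073, 8.8364). ∠TGU = 133.0° gives GU at 139.60° from the x-axis; with |GU| = 26.0, U = (-9.7271, 25.688). ∠GUV = 118.2° gives UV at 77.800° from the x-axis; with |UV| = 15.8, V = (-6.3881, 41.131). ∠UVH = 61.7° gives VH at -40.500° from the x-axis; with |VH| = 29.4, H = (15.968, 22.037). Then |WH| = |H − W| = 27.214.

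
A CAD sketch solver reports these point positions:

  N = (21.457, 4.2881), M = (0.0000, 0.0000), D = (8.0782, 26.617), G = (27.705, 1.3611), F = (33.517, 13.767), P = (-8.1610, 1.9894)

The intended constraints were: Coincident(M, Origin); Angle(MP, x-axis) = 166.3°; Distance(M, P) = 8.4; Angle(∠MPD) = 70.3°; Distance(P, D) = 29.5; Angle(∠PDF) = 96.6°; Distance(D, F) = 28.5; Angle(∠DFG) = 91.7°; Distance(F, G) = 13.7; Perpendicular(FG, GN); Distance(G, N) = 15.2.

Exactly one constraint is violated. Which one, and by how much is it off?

Distance(G, N) = 15.2 — off by 8.30.

M = (0.00, 0.00) ✓; MP at 166.3° ✓; |MP| = 8.400 ✓; ∠MPD = 70.30° ✓; |PD| = 29.50 ✓; ∠PDF = 96.60° ✓; |DF| = 28.50 ✓; ∠DFG = 91.70° ✓; |FG| = 13.70 ✓; ∠(FG, GN) = 90.00° ✓; |GN| = 6.900 ✗.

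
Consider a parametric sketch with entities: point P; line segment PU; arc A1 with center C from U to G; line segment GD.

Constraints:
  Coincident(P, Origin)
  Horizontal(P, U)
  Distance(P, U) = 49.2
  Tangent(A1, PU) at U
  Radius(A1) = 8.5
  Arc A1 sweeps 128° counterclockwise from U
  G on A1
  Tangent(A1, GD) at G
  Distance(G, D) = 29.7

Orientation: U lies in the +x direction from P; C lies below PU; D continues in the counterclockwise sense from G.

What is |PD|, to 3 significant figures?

71.2

On A1, U sits at bearing 90° from C; a 128° counterclockwise sweep puts G at bearing 218°, so G = C + 8.5·(cos 218°, sin 218°) = (42.5, -13.7). Tangency of A1 to GD means the radius CG is perpendicular to GD, so GD runs along (−sin 218°, cos 218°); with |GD| = 29.7, D = (60.8, -37.1). Then |PD| = |D − P| = 71.2.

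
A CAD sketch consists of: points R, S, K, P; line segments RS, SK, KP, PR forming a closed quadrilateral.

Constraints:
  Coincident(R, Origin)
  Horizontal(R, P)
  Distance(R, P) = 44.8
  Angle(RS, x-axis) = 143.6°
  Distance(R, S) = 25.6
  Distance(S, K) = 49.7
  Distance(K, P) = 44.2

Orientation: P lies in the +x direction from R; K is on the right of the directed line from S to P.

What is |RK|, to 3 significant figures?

26.5

Checks: |SK| = 49.70 ✓; |KP| = 44.20 ✓.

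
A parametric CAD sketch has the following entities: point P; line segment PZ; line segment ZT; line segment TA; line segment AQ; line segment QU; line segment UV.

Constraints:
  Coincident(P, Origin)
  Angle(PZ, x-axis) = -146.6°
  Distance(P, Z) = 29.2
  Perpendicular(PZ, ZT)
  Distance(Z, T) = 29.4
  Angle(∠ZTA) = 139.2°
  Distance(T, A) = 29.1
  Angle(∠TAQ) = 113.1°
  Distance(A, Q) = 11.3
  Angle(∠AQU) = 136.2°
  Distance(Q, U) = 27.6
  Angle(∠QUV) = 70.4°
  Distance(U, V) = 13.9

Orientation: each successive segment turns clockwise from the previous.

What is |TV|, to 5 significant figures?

30.243

∠AQU = 136.2° gives QU at -28.100° from the x-axis; with |QU| = 27.6, U = (-1.5886, 27.386). ∠QUV = 70.4° gives UV at -137.70° from the x-axis; with |UV| = 13.9, V = (-11.869, 18.031). Then |TV| = |V − T| = 30.243.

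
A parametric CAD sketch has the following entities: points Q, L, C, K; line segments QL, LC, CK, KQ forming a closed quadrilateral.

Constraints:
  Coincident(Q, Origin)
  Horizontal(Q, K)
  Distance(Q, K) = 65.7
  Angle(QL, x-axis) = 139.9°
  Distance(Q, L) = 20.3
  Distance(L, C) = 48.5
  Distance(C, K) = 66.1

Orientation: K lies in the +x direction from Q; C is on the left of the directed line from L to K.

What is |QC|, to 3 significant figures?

50.7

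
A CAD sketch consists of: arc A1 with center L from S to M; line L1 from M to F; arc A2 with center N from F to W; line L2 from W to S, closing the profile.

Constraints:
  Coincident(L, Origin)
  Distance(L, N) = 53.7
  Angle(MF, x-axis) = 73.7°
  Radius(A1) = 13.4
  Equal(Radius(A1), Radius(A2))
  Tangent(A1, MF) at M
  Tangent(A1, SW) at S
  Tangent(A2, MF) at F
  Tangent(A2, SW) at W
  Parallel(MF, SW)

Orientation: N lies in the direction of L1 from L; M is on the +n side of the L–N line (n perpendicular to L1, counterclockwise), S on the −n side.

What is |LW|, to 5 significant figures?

55.347

The slot axis is L1's direction at 73.7°, so u = (cos 73.7°, sin 73.7°) = (0.28067, 0.95981) and n = (−sin 73.7°, cos 73.7°) = (-0.95981, 0.28067). L is at the origin and N lies 53.7 along u from L, so N = 53.7·u = (15.072, 51.542). Tangency of A1 to both parallel lines with radius 13.4 puts M and S at L ± 13.4·n: M = (-12.861, 3.7609), S = (12.861, -3.7609). Equal radii place F and W the same way about N: F = N + 13.4·n = (2.2104, 55.302), W = N − 13.4·n = (27.933, 47.781). Then |LW| = |W − L| = 55.347.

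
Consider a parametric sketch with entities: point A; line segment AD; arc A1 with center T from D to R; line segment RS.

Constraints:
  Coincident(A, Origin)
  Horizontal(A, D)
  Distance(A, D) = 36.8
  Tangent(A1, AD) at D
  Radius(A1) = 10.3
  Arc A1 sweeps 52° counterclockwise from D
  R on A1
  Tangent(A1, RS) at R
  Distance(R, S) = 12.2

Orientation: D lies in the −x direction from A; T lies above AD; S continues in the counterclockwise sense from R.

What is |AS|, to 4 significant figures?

25.15

A is at the origin; AD is horizontal with |AD| = 36.8 and D on the −x side, so D = (-36.80, 0.000). The tangent condition forces TD to be normal to AD, so T = D + (0, 10.3) = (-36.80, 10.30). On A1, D sits at bearing -90° from T; a 52° counterclockwise sweep puts R at bearing -38°, so R = T + 10.3·(cos -38°, sin -38°) = (-28.68, 3.959). Since A1 is tangent to RS there, TR ⟂ RS, so RS runs along (−sin -38°, cos -38°); with |RS| = 12.2, S = (-21.17, 13.57). Then |AS| = |S − A| = 25.15.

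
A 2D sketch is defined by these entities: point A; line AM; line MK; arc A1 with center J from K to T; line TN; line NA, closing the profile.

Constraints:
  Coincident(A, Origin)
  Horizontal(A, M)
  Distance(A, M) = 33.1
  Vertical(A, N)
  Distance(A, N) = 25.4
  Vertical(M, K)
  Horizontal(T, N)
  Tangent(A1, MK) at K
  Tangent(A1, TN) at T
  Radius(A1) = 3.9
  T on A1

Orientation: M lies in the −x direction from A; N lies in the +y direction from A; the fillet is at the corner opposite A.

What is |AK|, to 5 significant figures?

39.470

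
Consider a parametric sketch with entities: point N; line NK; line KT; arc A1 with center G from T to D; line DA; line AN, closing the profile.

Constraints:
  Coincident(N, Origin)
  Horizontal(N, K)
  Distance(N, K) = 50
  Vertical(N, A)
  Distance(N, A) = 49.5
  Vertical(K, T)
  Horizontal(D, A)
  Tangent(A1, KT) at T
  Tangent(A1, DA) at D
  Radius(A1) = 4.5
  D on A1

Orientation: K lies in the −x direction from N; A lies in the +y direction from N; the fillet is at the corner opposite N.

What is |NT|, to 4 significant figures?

67.27

The virtual corner opposite N is at (-50.00, 49.50). The tangent condition forces GT to be normal to KT and A1 meets DA tangentially, so GD is at right angles to DA, with radius 4.5, so the center G sits 4.5 in from both sides at G = (-45.50, 45.00). That places the tangent points at T = (-50.00, 45.00) on KT and D = (-45.50, 49.50) on DA. Then |NT| = |T − N| = 67.27.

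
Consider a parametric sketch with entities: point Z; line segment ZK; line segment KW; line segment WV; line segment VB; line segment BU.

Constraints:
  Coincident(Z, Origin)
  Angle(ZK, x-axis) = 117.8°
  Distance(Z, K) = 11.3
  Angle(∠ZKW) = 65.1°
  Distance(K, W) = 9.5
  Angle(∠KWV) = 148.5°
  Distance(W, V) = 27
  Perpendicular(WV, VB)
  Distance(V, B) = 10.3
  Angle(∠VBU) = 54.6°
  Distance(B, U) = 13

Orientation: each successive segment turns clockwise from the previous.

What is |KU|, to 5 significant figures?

24.601

WV is perpendicular to VB, so VB runs at -118.60°; with |VB| = 10.3, B = (22.993, -11.492). ∠VBU = 54.6° gives BU at 116.00° from the x-axis; with |BU| = 13.0, U = (17.294, 0.19282). Then |KU| = |U − K| = 24.601.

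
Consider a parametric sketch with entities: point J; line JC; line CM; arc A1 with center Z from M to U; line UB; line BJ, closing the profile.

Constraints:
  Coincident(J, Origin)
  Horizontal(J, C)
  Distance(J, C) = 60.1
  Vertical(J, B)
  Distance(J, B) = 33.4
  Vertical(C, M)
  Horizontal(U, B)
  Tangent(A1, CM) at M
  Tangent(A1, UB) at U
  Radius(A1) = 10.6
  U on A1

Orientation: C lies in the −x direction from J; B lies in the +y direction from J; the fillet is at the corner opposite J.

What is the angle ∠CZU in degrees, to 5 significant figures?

155.07°

J is at the origin; JC is horizontal with |JC| = 60.1 and C on the −x side, so C = (-60.100, 0.0000). J and B share the same x with |JB| = 33.4 and B on the +y side, so B = (0.0000, 33.400). The virtual corner opposite J is at (-60.100, 33.400). Tangency of A1 to CM means the radius ZM is perpendicular to CM and tangency of A1 to UB means the radius ZU is perpendicular to UB, with radius 10.6, so the center Z sits 10.6 in from both sides at Z = (-49.500, 22.800). That places the tangent points at M = (-60.100, 22.800) on CM and U = (-49.500, 33.400) on UB. Then cos ∠CZU = ZC·ZU / (|ZC||ZU|), giving 155.07°.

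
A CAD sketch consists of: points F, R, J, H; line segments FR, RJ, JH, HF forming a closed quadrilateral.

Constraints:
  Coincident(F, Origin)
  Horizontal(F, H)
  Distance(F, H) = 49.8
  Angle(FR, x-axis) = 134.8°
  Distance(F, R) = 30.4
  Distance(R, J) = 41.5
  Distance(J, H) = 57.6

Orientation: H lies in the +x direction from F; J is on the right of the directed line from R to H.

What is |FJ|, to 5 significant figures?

17.514

F is at the origin; FH is horizontal with |FH| = 49.8 and H in +x, so H = (49.8, 0). FR runs at 134.8° with |FR| = 30.4, so R = (-21.421, 21.571). J is determined by |RJ| = 41.5 and |JH| = 57.6 together: it lies at the intersection of circle(R, 41.5) and circle(H, 57.6). With |RH| = 74.416, the foot of the radical line on RH is 26.488 from R and the perpendicular offset is √(41.5² − 26.488²) = 31.948. Taking the right-of-RH solution: J = (-5.3311, -16.683).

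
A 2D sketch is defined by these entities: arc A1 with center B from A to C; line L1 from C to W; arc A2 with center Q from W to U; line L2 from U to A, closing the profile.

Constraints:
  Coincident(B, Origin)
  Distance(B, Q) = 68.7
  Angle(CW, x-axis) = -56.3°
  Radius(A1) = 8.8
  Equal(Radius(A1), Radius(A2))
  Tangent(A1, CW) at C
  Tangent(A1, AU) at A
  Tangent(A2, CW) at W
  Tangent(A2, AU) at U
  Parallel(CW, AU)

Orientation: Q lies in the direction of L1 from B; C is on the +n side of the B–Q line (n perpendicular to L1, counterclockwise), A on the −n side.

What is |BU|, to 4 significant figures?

69.26

Tangency of A1 to both parallel lines with radius 8.8 puts C and A at B ± 8.8·n: C = (7.321, 4.883), A = (-7.321, -4.883). Equal radii place W and U the same way about Q: W = Q + 8.8·n = (45.44, -52.27), U = Q − 8.8·n = (30.80, -62.04). Then |BU| = |U − B| = 69.26.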